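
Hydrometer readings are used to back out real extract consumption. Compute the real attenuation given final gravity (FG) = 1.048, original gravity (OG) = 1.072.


AA = (OG−FG)/(OG−1)·100;  RA = AA·0.8192
AA = (1.072 − 1.048)/(1.072 − 1)·100 = 33.3333
RA = 33.3333·0.8192

27.3067 %


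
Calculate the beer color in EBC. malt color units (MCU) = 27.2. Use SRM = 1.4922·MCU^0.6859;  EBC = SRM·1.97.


SRM = 1.4922·27.2^0.6859 = 14.3813
EBC = 14.3813·1.97

28.3311 EBC


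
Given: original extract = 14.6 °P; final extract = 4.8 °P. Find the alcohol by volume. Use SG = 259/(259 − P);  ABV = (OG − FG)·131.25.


OG = 259/(259 − 14.6) = 1.0597
FG = 259/(259 − 4.8) = 1.0189
ABV = (1.0597 − 1.0189)·131.25

5.3623 % ABV


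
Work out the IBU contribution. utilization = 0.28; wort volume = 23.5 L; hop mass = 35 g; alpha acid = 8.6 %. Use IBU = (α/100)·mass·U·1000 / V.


IBU = (8.6/100)·35·0.28·1000 / 23.5

35.8638 IBU


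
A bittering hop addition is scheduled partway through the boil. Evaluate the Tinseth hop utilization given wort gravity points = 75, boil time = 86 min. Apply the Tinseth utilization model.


U = 1.65·0.000125^(GP/1000) · (1 − e^(−0.04·t))/4.15
bigness = 1.65·0.000125^(75/1000) = 0.8409
boil_factor = (1 − e^(−0.04·86))/4.15 = 0.2332
U = 0.8409 · 0.2332

0.1961


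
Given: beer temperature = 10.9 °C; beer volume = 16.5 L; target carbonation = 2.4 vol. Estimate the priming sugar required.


residual = 14.695·(0.01821 + 0.09011·e^(−0.04·T));  sugar = (target − residual)·4.0·V
residual = 14.695·(0.01821 + 0.09011·e^(−0.04·10.9)) = 1.1238
sugar = (2.4 − 1.1238)·4.0·16.5

84.2275 g


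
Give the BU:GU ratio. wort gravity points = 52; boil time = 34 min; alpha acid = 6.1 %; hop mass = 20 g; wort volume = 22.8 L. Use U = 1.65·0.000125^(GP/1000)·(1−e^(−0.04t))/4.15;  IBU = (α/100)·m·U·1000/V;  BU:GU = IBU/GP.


U = 1.65·0.000125^(52/1000)·(1−e^(−0.04·34))/4.15 = 0.1852
IBU = (6.1/100)·20·0.1852·1000/22.8 = 9.9103
BU:GU = 9.9103/52

0.1906


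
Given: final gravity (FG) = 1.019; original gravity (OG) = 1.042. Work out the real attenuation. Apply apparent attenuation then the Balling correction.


AA = (OG−FG)/(OG−1)·100;  RA = AA·0.8192
AA = (1.042 − 1.019)/(1.042 − 1)·100 = 54.7619
RA = 54.7619·0.8192

44.8610 %


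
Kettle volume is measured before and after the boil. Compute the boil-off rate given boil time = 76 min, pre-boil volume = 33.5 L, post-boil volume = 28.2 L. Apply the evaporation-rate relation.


rate = (V_pre − V_post) / (t_min/60)
rate = (33.5 − 28.2) / (76/60)

4.1842 L/hr


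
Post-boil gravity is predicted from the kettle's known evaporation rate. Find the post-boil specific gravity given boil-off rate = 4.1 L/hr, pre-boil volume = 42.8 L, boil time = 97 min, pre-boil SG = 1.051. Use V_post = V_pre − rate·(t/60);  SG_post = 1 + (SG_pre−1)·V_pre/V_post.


V_post = 42.8 − 4.1·(97/60) = 36.1717
SG_post = 1 + (1.051 − 1)·42.8/36.1717

1.0603


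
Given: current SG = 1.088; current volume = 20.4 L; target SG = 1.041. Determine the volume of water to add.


V_water = V·((SG_curr − 1)/(SG_target − 1) − 1)
V_water = 20.4·((1.088 − 1)/(1.041 − 1) − 1)

23.3854 L


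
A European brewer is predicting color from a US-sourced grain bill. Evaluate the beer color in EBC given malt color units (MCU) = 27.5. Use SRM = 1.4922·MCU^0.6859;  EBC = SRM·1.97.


SRM = 1.4922·27.5^0.6859 = 14.4899
EBC = 14.4899·1.97

28.5451 EBC


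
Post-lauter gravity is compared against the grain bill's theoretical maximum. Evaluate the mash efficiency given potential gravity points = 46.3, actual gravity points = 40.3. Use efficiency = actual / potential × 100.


efficiency = 40.3 / 46.3 × 100

87.0410 %


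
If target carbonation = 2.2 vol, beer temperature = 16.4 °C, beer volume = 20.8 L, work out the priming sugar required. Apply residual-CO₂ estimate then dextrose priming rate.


residual = 14.695·(0.01821 + 0.09011·e^(−0.04·T));  sugar = (target − residual)·4.0·V
residual = 14.695·(0.01821 + 0.09011·e^(−0.04·16.4)) = 0.9547
sugar = (2.2 − 0.9547)·4.0·20.8

103.6059 g


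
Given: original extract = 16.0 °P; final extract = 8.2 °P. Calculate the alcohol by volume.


SG = 259/(259 − P);  ABV = (OG − FG)·131.25
OG = 259/(259 − 16.0) = 1.0658
FG = 259/(259 − 8.2) = 1.0327
ABV = (1.0658 − 1.0327)·131.25

4.3507 % ABV


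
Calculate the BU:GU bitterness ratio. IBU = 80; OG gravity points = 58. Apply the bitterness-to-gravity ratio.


BU:GU = IBU / OG_points
BU:GU = 80 / 58

1.3793


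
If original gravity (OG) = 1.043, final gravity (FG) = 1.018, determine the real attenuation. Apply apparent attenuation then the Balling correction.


AA = (OG−FG)/(OG−1)·100;  RA = AA·0.8192
AA = (1.043 − 1.018)/(1.043 − 1)·100 = 58.1395
RA = 58.1395·0.8192

47.6279 %


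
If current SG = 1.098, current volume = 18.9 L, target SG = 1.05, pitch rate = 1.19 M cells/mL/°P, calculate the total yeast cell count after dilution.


V_w = V·((SG_c−1)/(SG_t−1)−1);  °P = 259 − 259/SG_t;  cells = rate·(V+V_w)·°P
V_w = 18.9·((1.098−1)/(1.05−1)−1) = 18.1440
V_final = 18.9 + 18.1440 = 37.0440
°P = 259 − 259/1.05 = 12.3333
cells = 1.19·37.0440·12.3333

543.6824 billion cells


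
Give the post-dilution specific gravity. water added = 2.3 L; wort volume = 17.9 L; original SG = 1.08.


SG_new = 1 + (SG_old − 1)·V_old/(V_old + V_water)
pts = (1.08 − 1)·1000·17.9/(17.9 + 2.3) = 70.8911
SG_new = 1 + 70.8911/1000

1.0709


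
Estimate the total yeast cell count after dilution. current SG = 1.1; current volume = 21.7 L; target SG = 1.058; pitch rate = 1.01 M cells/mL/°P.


V_w = V·((SG_c−1)/(SG_t−1)−1);  °P = 259 − 259/SG_t;  cells = rate·(V+V_w)·°P
V_w = 21.7·((1.1−1)/(1.058−1)−1) = 15.7138
V_final = 21.7 + 15.7138 = 37.4138
°P = 259 − 259/1.058 = 14.1985
cells = 1.01·37.4138·14.1985

536.5315 billion cells


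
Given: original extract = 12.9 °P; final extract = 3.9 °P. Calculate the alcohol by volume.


SG = 259/(259 − P);  ABV = (OG − FG)·131.25
OG = 259/(259 − 12.9) = 1.0524
FG = 259/(259 − 3.9) = 1.0153
ABV = (1.0524 − 1.0153)·131.25

4.8733 % ABV


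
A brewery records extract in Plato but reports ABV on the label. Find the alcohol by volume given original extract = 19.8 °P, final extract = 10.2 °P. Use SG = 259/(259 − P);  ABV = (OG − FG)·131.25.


OG = 259/(259 − 19.8) = 1.0828
FG = 259/(259 − 10.2) = 1.0410
ABV = (1.0828 − 1.0410)·131.25

5.4835 % ABV


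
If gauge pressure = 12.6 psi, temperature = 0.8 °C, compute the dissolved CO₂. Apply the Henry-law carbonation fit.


vols = (P + 14.695)·(0.01821 + 0.09011·e^(−0.04·T))
vols = (12.6 + 14.695)·(0.01821 + 0.09011·e^(−0.04·0.8))

2.8791 volumes


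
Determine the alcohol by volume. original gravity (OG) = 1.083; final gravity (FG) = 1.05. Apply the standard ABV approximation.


ABV = (OG − FG) · 131.25
ABV = (1.083 − 1.05) · 131.25

4.3312 % ABV


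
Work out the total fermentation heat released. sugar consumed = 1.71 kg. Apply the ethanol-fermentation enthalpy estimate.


Q = m_sugar · 590 kJ/kg
Q = 1.71 · 590

1008.9000 kJ


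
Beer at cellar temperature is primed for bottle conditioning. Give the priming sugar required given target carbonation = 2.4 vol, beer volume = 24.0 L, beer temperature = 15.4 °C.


residual = 14.695·(0.01821 + 0.09011·e^(−0.04·T));  sugar = (target − residual)·4.0·V
residual = 14.695·(0.01821 + 0.09011·e^(−0.04·15.4)) = 0.9828
sugar = (2.4 − 0.9828)·4.0·24.0

136.0532 g


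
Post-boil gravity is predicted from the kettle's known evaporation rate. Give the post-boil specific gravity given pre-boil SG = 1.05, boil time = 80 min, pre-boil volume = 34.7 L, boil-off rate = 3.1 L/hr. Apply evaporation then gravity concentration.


V_post = V_pre − rate·(t/60);  SG_post = 1 + (SG_pre−1)·V_pre/V_post
V_post = 34.7 − 3.1·(80/60) = 30.5667
SG_post = 1 + (1.05 − 1)·34.7/30.5667

1.0568


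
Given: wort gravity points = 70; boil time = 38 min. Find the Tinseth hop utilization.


U = 1.65·0.000125^(GP/1000) · (1 − e^(−0.04·t))/4.15
bigness = 1.65·0.000125^(70/1000) = 0.8796
boil_factor = (1 − e^(−0.04·38))/4.15 = 0.1883
U = 0.8796 · 0.1883

0.1656


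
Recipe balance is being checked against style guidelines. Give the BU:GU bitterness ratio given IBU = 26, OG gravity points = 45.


BU:GU = IBU / OG_points
BU:GU = 26 / 45

0.5778


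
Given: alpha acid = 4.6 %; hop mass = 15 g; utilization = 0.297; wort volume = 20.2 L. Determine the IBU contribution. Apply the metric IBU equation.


IBU = (α/100)·mass·U·1000 / V
IBU = (4.6/100)·15·0.297·1000 / 20.2

10.1450 IBU


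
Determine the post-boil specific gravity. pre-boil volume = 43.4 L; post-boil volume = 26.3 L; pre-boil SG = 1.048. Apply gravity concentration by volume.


SG_post = 1 + (SG_pre − 1)·V_pre/V_post
pts_pre = (1.048 − 1)·1000 = 48.0000
pts_post = 48.0000·43.4/26.3 = 79.2091
SG_post = 1 + 79.2091/1000

1.0792


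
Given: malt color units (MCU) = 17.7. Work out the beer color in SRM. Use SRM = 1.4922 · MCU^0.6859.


SRM = 1.4922 · 17.7^0.6859

10.7106 SRM


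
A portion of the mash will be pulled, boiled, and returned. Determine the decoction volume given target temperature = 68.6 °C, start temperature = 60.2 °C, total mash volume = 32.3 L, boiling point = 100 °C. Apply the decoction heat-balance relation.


V_dec = V_total·(T_target − T_start)/(T_boil − T_start)
V_dec = 32.3·(68.6 − 60.2)/(100 − 60.2)

6.8171 L


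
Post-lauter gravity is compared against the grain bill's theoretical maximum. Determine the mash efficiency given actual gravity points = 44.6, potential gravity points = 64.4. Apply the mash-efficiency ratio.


efficiency = actual / potential × 100
efficiency = 44.6 / 64.4 × 100

69.2547 %


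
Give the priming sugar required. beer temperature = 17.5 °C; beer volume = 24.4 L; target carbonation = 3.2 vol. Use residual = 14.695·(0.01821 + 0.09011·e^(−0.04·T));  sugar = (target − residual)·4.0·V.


residual = 14.695·(0.01821 + 0.09011·e^(−0.04·17.5)) = 0.9252
sugar = (3.2 − 0.9252)·4.0·24.4

222.0246 g


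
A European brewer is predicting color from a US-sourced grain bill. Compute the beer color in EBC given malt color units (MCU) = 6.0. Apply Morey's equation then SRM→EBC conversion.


SRM = 1.4922·MCU^0.6859;  EBC = SRM·1.97
SRM = 1.4922·6.0^0.6859 = 5.0999
EBC = 5.0999·1.97

10.0468 EBC


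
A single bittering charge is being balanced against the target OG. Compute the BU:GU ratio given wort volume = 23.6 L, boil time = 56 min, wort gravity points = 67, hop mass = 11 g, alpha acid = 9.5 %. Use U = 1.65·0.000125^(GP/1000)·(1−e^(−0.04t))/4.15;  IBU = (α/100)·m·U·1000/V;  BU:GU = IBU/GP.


U = 1.65·0.000125^(67/1000)·(1−e^(−0.04·56))/4.15 = 0.1946
IBU = (9.5/100)·11·0.1946·1000/23.6 = 8.6149
BU:GU = 8.6149/67

0.1286


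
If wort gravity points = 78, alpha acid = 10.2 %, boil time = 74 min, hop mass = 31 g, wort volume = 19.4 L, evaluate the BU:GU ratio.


U = 1.65·0.000125^(GP/1000)·(1−e^(−0.04t))/4.15;  IBU = (α/100)·m·U·1000/V;  BU:GU = IBU/GP
U = 1.65·0.000125^(78/1000)·(1−e^(−0.04·74))/4.15 = 0.1870
IBU = (10.2/100)·31·0.1870·1000/19.4 = 30.4822
BU:GU = 30.4822/78

0.3908


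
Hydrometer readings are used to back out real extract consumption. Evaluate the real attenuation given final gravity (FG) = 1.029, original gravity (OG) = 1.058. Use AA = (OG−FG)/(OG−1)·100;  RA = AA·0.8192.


AA = (1.058 − 1.029)/(1.058 − 1)·100 = 50.0000
RA = 50.0000·0.8192

40.9600 %


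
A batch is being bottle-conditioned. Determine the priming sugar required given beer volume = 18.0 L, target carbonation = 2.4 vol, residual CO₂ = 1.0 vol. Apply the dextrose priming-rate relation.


sugar = (target − residual)·4.0·V
sugar = (2.4 − 1.0)·4.0·18.0

100.8000 g


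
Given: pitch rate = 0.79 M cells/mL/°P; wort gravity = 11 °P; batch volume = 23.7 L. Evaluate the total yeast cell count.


cells (billions) = rate · V_L · °P
cells = 0.79 · 23.7 · 11

205.9530 billion cells


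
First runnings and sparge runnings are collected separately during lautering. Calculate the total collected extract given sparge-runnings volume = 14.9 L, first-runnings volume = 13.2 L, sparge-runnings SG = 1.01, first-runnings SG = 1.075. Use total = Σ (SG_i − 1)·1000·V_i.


first = (1.075 − 1)·1000·13.2 = 990.0000
sparge = (1.01 − 1)·1000·14.9 = 149.0000
total = 990.0000 + 149.0000

1139.0000 gravity·L


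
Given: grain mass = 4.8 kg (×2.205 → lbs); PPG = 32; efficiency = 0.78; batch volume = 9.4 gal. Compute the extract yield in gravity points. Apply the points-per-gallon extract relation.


points = lbs × PPG × eff / vol
lbs = 4.8 × 2.205 = 10.5840
points = 10.5840 × 32 × 0.78 / 9.4

28.1039 points


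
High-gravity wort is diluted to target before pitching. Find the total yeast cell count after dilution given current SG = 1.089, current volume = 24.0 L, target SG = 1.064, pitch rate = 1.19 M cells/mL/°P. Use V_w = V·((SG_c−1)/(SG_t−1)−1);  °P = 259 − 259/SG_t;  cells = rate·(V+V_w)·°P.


V_w = 24.0·((1.089−1)/(1.064−1)−1) = 9.3750
V_final = 24.0 + 9.3750 = 33.3750
°P = 259 − 259/1.064 = 15.5789
cells = 1.19·33.3750·15.5789

618.7374 billion cells


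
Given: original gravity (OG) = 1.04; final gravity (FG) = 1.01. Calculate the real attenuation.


AA = (OG−FG)/(OG−1)·100;  RA = AA·0.8192
AA = (1.04 − 1.01)/(1.04 − 1)·100 = 75.0000
RA = 75.0000·0.8192

61.4400 %


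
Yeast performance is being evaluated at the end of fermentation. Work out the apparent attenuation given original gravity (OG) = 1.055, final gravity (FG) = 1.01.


AA = (OG − FG)/(OG − 1) · 100
AA = (1.055 − 1.01)/(1.055 − 1) · 100

81.8182 %


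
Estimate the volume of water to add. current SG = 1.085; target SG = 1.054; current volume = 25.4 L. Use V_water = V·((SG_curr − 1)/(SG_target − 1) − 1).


V_water = 25.4·((1.085 − 1)/(1.054 − 1) − 1)

14.5815 L


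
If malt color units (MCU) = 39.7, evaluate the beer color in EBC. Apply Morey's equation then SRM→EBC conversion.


SRM = 1.4922·MCU^0.6859;  EBC = SRM·1.97
SRM = 1.4922·39.7^0.6859 = 18.6396
EBC = 18.6396·1.97

36.7201 EBC


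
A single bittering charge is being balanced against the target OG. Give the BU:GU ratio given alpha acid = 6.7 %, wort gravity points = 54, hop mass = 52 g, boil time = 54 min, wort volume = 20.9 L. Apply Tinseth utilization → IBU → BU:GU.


U = 1.65·0.000125^(GP/1000)·(1−e^(−0.04t))/4.15;  IBU = (α/100)·m·U·1000/V;  BU:GU = IBU/GP
U = 1.65·0.000125^(54/1000)·(1−e^(−0.04·54))/4.15 = 0.2165
IBU = (6.7/100)·52·0.2165·1000/20.9 = 36.0898
BU:GU = 36.0898/54

0.6683


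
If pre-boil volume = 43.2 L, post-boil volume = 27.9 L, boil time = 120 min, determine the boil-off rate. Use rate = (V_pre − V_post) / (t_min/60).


rate = (43.2 − 27.9) / (120/60)

7.6500 L/hr


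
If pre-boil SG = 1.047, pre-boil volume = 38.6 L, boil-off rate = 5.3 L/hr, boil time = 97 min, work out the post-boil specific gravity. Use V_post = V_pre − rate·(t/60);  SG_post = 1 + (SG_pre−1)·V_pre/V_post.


V_post = 38.6 − 5.3·(97/60) = 30.0317
SG_post = 1 + (1.047 − 1)·38.6/30.0317

1.0604


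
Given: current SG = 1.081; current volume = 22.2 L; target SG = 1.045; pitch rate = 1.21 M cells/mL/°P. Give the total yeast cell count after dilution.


V_w = V·((SG_c−1)/(SG_t−1)−1);  °P = 259 − 259/SG_t;  cells = rate·(V+V_w)·°P
V_w = 22.2·((1.081−1)/(1.045−1)−1) = 17.7600
V_final = 22.2 + 17.7600 = 39.9600
°P = 259 − 259/1.045 = 11.1531
cells = 1.21·39.9600·11.1531

539.2707 billion cells


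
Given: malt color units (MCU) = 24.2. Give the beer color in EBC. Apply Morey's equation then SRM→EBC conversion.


SRM = 1.4922·MCU^0.6859;  EBC = SRM·1.97
SRM = 1.4922·24.2^0.6859 = 13.2735
EBC = 13.2735·1.97

26.1488 EBC


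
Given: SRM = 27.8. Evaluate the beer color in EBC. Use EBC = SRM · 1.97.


EBC = 27.8 · 1.97

54.7660 EBC


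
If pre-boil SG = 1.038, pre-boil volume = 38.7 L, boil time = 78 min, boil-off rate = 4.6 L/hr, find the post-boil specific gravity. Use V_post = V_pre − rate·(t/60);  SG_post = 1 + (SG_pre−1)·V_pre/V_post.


V_post = 38.7 − 4.6·(78/60) = 32.7200
SG_post = 1 + (1.038 − 1)·38.7/32.7200

1.0449


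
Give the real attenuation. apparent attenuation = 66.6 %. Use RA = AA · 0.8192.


RA = 66.6 · 0.8192

54.5587 %


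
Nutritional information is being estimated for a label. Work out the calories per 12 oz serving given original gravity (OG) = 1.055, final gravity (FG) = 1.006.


ABW = (OG−FG)·131.25·0.79/FG;  °P = 259 − 259/SG (for OG→OE and FG→AE);  RE = 0.1808·OE + 0.8192·AE;  Cal = (6.9·ABW + 4·(RE−0.1))·FG·3.55
ABW = (1.055 − 1.006)·131.25·0.79/1.006 = 5.0504
OE = 259 − 259/1.055 = 13.5024 °P
AE = 259 − 259/1.006 = 1.5447 °P
RE = 0.1808·13.5024 + 0.8192·1.5447 = 3.7067 °P
Cal = (6.9·5.0504 + 4·(3.7067−0.1))·1.006·3.55

175.9735 kcal


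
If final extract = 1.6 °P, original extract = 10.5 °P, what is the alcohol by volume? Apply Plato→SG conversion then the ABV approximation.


SG = 259/(259 − P);  ABV = (OG − FG)·131.25
OG = 259/(259 − 10.5) = 1.0423
FG = 259/(259 − 1.6) = 1.0062
ABV = (1.0423 − 1.0062)·131.25

4.7299 % ABV


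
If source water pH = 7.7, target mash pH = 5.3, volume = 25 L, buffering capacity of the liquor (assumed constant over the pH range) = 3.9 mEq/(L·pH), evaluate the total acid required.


acid = buffering capacity · (pH_source − pH_target) · V
acid = 3.9 · (7.7 − 5.3) · 25

234.0000 mEq


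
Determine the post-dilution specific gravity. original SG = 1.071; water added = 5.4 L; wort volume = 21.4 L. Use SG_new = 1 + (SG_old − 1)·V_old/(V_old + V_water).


pts = (1.071 − 1)·1000·21.4/(21.4 + 5.4) = 56.6940
SG_new = 1 + 56.6940/1000

1.0567


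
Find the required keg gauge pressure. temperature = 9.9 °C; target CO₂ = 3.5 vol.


psi = vols/(0.01821 + 0.09011·e^(−0.04·T)) − 14.695
psi = 3.5/(0.01821 + 0.09011·e^(−0.04·9.9)) − 14.695

29.6905 psi


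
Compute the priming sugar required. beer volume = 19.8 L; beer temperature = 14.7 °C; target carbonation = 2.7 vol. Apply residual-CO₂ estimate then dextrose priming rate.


residual = 14.695·(0.01821 + 0.09011·e^(−0.04·T));  sugar = (target − residual)·4.0·V
residual = 14.695·(0.01821 + 0.09011·e^(−0.04·14.7)) = 1.0031
sugar = (2.7 − 1.0031)·4.0·19.8

134.3955 g


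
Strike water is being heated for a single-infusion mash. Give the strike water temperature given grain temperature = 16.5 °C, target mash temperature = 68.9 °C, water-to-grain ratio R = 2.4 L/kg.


T_strike = (0.41/R)·(T_mash − T_grain) + T_mash
T_strike = (0.41/2.4)·(68.9 − 16.5) + 68.9

77.8517 °C


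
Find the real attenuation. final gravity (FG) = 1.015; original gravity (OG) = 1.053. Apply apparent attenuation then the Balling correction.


AA = (OG−FG)/(OG−1)·100;  RA = AA·0.8192
AA = (1.053 − 1.015)/(1.053 − 1)·100 = 71.6981
RA = 71.6981·0.8192

58.7351 %


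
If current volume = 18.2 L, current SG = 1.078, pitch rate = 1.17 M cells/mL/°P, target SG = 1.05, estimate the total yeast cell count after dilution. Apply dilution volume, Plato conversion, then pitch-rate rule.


V_w = V·((SG_c−1)/(SG_t−1)−1);  °P = 259 − 259/SG_t;  cells = rate·(V+V_w)·°P
V_w = 18.2·((1.078−1)/(1.05−1)−1) = 10.1920
V_final = 18.2 + 10.1920 = 28.3920
°P = 259 − 259/1.05 = 12.3333
cells = 1.17·28.3920·12.3333

409.6966 billion cells


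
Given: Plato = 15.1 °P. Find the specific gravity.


SG = 259/(259 − P)
SG = 259/(259 − 15.1)

1.0619


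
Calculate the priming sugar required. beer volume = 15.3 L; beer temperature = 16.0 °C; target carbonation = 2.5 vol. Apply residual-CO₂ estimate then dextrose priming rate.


residual = 14.695·(0.01821 + 0.09011·e^(−0.04·T));  sugar = (target − residual)·4.0·V
residual = 14.695·(0.01821 + 0.09011·e^(−0.04·16.0)) = 0.9658
sugar = (2.5 − 0.9658)·4.0·15.3

93.8919 g


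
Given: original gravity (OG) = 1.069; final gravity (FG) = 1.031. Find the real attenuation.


AA = (OG−FG)/(OG−1)·100;  RA = AA·0.8192
AA = (1.069 − 1.031)/(1.069 − 1)·100 = 55.0725
RA = 55.0725·0.8192

45.1154 %


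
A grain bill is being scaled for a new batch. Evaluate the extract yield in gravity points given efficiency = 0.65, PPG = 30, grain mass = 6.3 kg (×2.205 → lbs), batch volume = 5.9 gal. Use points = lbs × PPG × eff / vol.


lbs = 6.3 × 2.205 = 13.8915
points = 13.8915 × 30 × 0.65 / 5.9

45.9126 points


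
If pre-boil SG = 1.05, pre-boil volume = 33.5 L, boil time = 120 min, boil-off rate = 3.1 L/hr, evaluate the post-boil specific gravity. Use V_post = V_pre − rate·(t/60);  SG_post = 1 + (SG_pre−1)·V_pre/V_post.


V_post = 33.5 − 3.1·(120/60) = 27.3000
SG_post = 1 + (1.05 − 1)·33.5/27.3000

1.0614


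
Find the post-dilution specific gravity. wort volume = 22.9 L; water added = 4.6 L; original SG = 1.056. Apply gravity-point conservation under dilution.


SG_new = 1 + (SG_old − 1)·V_old/(V_old + V_water)
pts = (1.056 − 1)·1000·22.9/(22.9 + 4.6) = 46.6327
SG_new = 1 + 46.6327/1000

1.0466


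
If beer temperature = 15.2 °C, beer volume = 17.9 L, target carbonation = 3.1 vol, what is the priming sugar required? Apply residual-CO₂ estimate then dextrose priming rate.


residual = 14.695·(0.01821 + 0.09011·e^(−0.04·T));  sugar = (target − residual)·4.0·V
residual = 14.695·(0.01821 + 0.09011·e^(−0.04·15.2)) = 0.9885
sugar = (3.1 − 0.9885)·4.0·17.9

151.1817 g


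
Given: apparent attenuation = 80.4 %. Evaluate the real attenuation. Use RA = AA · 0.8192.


RA = 80.4 · 0.8192

65.8637 %


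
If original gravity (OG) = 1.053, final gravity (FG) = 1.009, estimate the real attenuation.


AA = (OG−FG)/(OG−1)·100;  RA = AA·0.8192
AA = (1.053 − 1.009)/(1.053 − 1)·100 = 83.0189
RA = 83.0189·0.8192

68.0091 %


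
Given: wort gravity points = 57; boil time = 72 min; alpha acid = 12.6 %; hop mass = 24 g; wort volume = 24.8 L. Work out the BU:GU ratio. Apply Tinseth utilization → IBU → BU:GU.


U = 1.65·0.000125^(GP/1000)·(1−e^(−0.04t))/4.15;  IBU = (α/100)·m·U·1000/V;  BU:GU = IBU/GP
U = 1.65·0.000125^(57/1000)·(1−e^(−0.04·72))/4.15 = 0.2248
IBU = (12.6/100)·24·0.2248·1000/24.8 = 27.4157
BU:GU = 27.4157/57

0.4810


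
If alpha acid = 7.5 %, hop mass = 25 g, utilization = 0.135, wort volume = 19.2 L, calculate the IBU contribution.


IBU = (α/100)·mass·U·1000 / V
IBU = (7.5/100)·25·0.135·1000 / 19.2

13.1836 IBU


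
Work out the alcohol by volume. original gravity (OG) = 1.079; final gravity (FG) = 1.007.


ABV = (OG − FG) · 131.25
ABV = (1.079 − 1.007) · 131.25

9.4500 % ABV


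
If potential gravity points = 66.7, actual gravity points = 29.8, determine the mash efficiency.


efficiency = actual / potential × 100
efficiency = 29.8 / 66.7 × 100

44.6777 %


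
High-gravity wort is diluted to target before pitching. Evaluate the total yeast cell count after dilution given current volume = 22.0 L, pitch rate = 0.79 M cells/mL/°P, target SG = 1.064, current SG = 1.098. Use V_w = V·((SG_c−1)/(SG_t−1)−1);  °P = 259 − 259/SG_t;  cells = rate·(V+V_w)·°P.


V_w = 22.0·((1.098−1)/(1.064−1)−1) = 11.6875
V_final = 22.0 + 11.6875 = 33.6875
°P = 259 − 259/1.064 = 15.5789
cells = 0.79·33.6875·15.5789

414.6045 billion cells


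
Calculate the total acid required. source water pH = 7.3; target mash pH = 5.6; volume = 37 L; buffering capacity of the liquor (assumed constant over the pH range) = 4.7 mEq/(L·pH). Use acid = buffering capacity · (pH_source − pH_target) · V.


acid = 4.7 · (7.3 − 5.6) · 37

295.6300 mEq


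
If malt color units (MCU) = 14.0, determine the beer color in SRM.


SRM = 1.4922 · MCU^0.6859
SRM = 1.4922 · 14.0^0.6859

9.1192 SRM


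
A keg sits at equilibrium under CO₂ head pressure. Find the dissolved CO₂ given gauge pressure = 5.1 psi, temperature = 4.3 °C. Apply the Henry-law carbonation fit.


vols = (P + 14.695)·(0.01821 + 0.09011·e^(−0.04·T))
vols = (5.1 + 14.695)·(0.01821 + 0.09011·e^(−0.04·4.3))

1.8623 volumes


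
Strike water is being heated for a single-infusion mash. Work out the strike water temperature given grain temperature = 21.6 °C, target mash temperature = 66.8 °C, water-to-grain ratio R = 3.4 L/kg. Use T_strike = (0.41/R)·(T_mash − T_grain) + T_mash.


T_strike = (0.41/3.4)·(66.8 − 21.6) + 66.8

72.2506 °C


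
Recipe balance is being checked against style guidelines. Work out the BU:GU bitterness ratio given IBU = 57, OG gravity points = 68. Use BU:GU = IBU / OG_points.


BU:GU = 57 / 68

0.8382


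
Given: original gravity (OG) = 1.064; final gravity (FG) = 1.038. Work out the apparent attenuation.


AA = (OG − FG)/(OG − 1) · 100
AA = (1.064 − 1.038)/(1.064 − 1) · 100

40.6250 %


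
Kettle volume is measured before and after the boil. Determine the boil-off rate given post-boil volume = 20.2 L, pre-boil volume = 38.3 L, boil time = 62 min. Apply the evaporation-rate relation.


rate = (V_pre − V_post) / (t_min/60)
rate = (38.3 − 20.2) / (62/60)

17.5161 L/hr


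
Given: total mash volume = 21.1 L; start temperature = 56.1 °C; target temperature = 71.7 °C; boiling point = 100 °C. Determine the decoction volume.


V_dec = V_total·(T_target − T_start)/(T_boil − T_start)
V_dec = 21.1·(71.7 − 56.1)/(100 − 56.1)

7.4979 L


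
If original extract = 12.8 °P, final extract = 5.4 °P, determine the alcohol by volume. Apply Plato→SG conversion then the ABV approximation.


SG = 259/(259 − P);  ABV = (OG − FG)·131.25
OG = 259/(259 − 12.8) = 1.0520
FG = 259/(259 − 5.4) = 1.0213
ABV = (1.0520 − 1.0213)·131.25

4.0290 % ABV


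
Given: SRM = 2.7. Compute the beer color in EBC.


EBC = SRM · 1.97
EBC = 2.7 · 1.97

5.3190 EBC


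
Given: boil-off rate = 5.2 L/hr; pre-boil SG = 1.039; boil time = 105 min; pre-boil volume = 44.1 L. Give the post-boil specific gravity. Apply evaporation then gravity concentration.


V_post = V_pre − rate·(t/60);  SG_post = 1 + (SG_pre−1)·V_pre/V_post
V_post = 44.1 − 5.2·(105/60) = 35.0000
SG_post = 1 + (1.039 − 1)·44.1/35.0000

1.0491


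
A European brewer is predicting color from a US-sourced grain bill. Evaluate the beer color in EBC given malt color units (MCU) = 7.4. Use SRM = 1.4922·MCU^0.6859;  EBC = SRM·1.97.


SRM = 1.4922·7.4^0.6859 = 5.8889
EBC = 5.8889·1.97

11.6011 EBC


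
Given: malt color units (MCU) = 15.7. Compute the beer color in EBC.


SRM = 1.4922·MCU^0.6859;  EBC = SRM·1.97
SRM = 1.4922·15.7^0.6859 = 9.8649
EBC = 9.8649·1.97

19.4339 EBC


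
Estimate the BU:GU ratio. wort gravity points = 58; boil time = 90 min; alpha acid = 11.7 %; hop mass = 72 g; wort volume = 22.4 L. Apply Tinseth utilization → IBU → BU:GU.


U = 1.65·0.000125^(GP/1000)·(1−e^(−0.04t))/4.15;  IBU = (α/100)·m·U·1000/V;  BU:GU = IBU/GP
U = 1.65·0.000125^(58/1000)·(1−e^(−0.04·90))/4.15 = 0.2296
IBU = (11.7/100)·72·0.2296·1000/22.4 = 86.3566
BU:GU = 86.3566/58

1.4889


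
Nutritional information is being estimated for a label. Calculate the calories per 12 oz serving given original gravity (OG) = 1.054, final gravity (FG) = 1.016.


ABW = (OG−FG)·131.25·0.79/FG;  °P = 259 − 259/SG (for OG→OE and FG→AE);  RE = 0.1808·OE + 0.8192·AE;  Cal = (6.9·ABW + 4·(RE−0.1))·FG·3.55
ABW = (1.054 − 1.016)·131.25·0.79/1.016 = 3.8781
OE = 259 − 259/1.054 = 13.2694 °P
AE = 259 − 259/1.016 = 4.0787 °P
RE = 0.1808·13.2694 + 0.8192·4.0787 = 5.7404 °P
Cal = (6.9·3.8781 + 4·(5.7404−0.1))·1.016·3.55

177.8888 kcal


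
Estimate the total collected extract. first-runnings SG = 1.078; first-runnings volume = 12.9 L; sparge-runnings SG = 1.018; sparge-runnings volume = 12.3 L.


total = Σ (SG_i − 1)·1000·V_i
first = (1.078 − 1)·1000·12.9 = 1006.2000
sparge = (1.018 − 1)·1000·12.3 = 221.4000
total = 1006.2000 + 221.4000

1227.6000 gravity·L


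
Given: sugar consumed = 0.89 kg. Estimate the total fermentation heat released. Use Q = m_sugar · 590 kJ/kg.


Q = 0.89 · 590

525.1000 kJ


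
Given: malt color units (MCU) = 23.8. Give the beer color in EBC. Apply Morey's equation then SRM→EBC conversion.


SRM = 1.4922·MCU^0.6859;  EBC = SRM·1.97
SRM = 1.4922·23.8^0.6859 = 13.1226
EBC = 13.1226·1.97

25.8516 EBC


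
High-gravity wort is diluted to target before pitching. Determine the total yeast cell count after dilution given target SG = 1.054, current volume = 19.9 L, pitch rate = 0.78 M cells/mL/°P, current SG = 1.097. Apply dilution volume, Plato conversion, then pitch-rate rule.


V_w = V·((SG_c−1)/(SG_t−1)−1);  °P = 259 − 259/SG_t;  cells = rate·(V+V_w)·°P
V_w = 19.9·((1.097−1)/(1.054−1)−1) = 15.8463
V_final = 19.9 + 15.8463 = 35.7463
°P = 259 − 259/1.054 = 13.2694
cells = 0.78·35.7463·13.2694

369.9803 billion cells


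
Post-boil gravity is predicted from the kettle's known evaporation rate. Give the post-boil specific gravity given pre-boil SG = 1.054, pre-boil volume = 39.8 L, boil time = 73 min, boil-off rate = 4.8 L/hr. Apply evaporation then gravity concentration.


V_post = V_pre − rate·(t/60);  SG_post = 1 + (SG_pre−1)·V_pre/V_post
V_post = 39.8 − 4.8·(73/60) = 33.9600
SG_post = 1 + (1.054 − 1)·39.8/33.9600

1.0633


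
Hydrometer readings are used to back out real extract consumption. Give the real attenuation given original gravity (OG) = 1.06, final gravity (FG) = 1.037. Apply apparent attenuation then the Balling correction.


AA = (OG−FG)/(OG−1)·100;  RA = AA·0.8192
AA = (1.06 − 1.037)/(1.06 − 1)·100 = 38.3333
RA = 38.3333·0.8192

31.4027 %


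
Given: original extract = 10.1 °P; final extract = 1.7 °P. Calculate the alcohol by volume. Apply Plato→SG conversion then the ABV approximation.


SG = 259/(259 − P);  ABV = (OG − FG)·131.25
OG = 259/(259 − 10.1) = 1.0406
FG = 259/(259 − 1.7) = 1.0066
ABV = (1.0406 − 1.0066)·131.25

4.4588 % ABV


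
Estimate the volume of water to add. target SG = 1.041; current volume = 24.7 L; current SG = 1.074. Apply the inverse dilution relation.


V_water = V·((SG_curr − 1)/(SG_target − 1) − 1)
V_water = 24.7·((1.074 − 1)/(1.041 − 1) − 1)

19.8805 L


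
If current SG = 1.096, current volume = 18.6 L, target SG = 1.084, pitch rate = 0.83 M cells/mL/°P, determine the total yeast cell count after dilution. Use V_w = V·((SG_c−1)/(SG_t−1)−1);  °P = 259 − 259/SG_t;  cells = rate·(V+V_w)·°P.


V_w = 18.6·((1.096−1)/(1.084−1)−1) = 2.6571
V_final = 18.6 + 2.6571 = 21.2571
°P = 259 − 259/1.084 = 20.0701
cells = 0.83·21.2571·20.0701

354.1056 billion cells


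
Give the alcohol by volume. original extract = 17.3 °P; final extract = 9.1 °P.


SG = 259/(259 − P);  ABV = (OG − FG)·131.25
OG = 259/(259 − 17.3) = 1.0716
FG = 259/(259 − 9.1) = 1.0364
ABV = (1.0716 − 1.0364)·131.25

4.6150 % ABV


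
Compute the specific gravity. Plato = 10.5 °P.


SG = 259/(259 − P)
SG = 259/(259 − 10.5)

1.0423


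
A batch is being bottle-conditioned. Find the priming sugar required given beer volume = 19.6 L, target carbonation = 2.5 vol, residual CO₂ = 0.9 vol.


sugar = (target − residual)·4.0·V
sugar = (2.5 − 0.9)·4.0·19.6

125.4400 g


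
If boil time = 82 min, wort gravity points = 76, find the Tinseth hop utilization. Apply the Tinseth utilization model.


U = 1.65·0.000125^(GP/1000) · (1 − e^(−0.04·t))/4.15
bigness = 1.65·0.000125^(76/1000) = 0.8334
boil_factor = (1 − e^(−0.04·82))/4.15 = 0.2319
U = 0.8334 · 0.2319

0.1933


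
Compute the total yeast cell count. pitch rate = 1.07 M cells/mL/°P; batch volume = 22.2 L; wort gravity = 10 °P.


cells (billions) = rate · V_L · °P
cells = 1.07 · 22.2 · 10

237.5400 billion cells


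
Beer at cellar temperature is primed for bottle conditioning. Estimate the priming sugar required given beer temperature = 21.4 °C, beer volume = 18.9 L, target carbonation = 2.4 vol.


residual = 14.695·(0.01821 + 0.09011·e^(−0.04·T));  sugar = (target − residual)·4.0·V
residual = 14.695·(0.01821 + 0.09011·e^(−0.04·21.4)) = 0.8302
sugar = (2.4 − 0.8302)·4.0·18.9

118.6785 g


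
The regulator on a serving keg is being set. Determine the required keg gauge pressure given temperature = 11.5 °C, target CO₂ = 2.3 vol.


psi = vols/(0.01821 + 0.09011·e^(−0.04·T)) − 14.695
psi = 2.3/(0.01821 + 0.09011·e^(−0.04·11.5)) − 14.695

15.9329 psi


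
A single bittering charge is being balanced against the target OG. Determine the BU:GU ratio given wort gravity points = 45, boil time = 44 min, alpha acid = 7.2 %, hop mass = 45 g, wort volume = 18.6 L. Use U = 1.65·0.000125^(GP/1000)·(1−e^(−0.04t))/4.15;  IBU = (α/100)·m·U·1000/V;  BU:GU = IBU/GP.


U = 1.65·0.000125^(45/1000)·(1−e^(−0.04·44))/4.15 = 0.2197
IBU = (7.2/100)·45·0.2197·1000/18.6 = 38.2680
BU:GU = 38.2680/45

0.8504


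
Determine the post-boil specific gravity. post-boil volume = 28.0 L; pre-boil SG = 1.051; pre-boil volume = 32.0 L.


SG_post = 1 + (SG_pre − 1)·V_pre/V_post
pts_pre = (1.051 − 1)·1000 = 51.0000
pts_post = 51.0000·32.0/28.0 = 58.2857
SG_post = 1 + 58.2857/1000

1.0583


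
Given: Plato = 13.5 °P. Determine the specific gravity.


SG = 259/(259 − P)
SG = 259/(259 − 13.5)

1.0550


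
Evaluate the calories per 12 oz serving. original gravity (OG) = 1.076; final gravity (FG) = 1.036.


ABW = (OG−FG)·131.25·0.79/FG;  °P = 259 − 259/SG (for OG→OE and FG→AE);  RE = 0.1808·OE + 0.8192·AE;  Cal = (6.9·ABW + 4·(RE−0.1))·FG·3.55
ABW = (1.076 − 1.036)·131.25·0.79/1.036 = 4.0034
OE = 259 − 259/1.076 = 18.2937 °P
AE = 259 − 259/1.036 = 9.0000 °P
RE = 0.1808·18.2937 + 0.8192·9.0000 = 10.6803 °P
Cal = (6.9·4.0034 + 4·(10.6803−0.1))·1.036·3.55

257.2419 kcal


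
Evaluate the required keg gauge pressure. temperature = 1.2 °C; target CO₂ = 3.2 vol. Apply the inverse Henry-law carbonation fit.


psi = vols/(0.01821 + 0.09011·e^(−0.04·T)) − 14.695
psi = 3.2/(0.01821 + 0.09011·e^(−0.04·1.2)) − 14.695

16.0456 psi


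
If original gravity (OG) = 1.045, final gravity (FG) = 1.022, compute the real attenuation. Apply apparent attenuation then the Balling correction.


AA = (OG−FG)/(OG−1)·100;  RA = AA·0.8192
AA = (1.045 − 1.022)/(1.045 − 1)·100 = 51.1111
RA = 51.1111·0.8192

41.8702 %


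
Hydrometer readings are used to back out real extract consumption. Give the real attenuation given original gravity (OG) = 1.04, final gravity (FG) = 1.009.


AA = (OG−FG)/(OG−1)·100;  RA = AA·0.8192
AA = (1.04 − 1.009)/(1.04 − 1)·100 = 77.5000
RA = 77.5000·0.8192

63.4880 %


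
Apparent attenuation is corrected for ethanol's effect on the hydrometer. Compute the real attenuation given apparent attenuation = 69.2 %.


RA = AA · 0.8192
RA = 69.2 · 0.8192

56.6886 %


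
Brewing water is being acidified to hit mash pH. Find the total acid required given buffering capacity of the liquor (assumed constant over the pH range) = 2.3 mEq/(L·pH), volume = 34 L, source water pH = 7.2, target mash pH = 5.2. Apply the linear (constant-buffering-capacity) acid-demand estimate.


acid = buffering capacity · (pH_source − pH_target) · V
acid = 2.3 · (7.2 − 5.2) · 34

156.4000 mEq


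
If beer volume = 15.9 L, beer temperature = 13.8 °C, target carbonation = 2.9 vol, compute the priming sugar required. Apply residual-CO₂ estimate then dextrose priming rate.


residual = 14.695·(0.01821 + 0.09011·e^(−0.04·T));  sugar = (target − residual)·4.0·V
residual = 14.695·(0.01821 + 0.09011·e^(−0.04·13.8)) = 1.0300
sugar = (2.9 − 1.0300)·4.0·15.9

118.9290 g


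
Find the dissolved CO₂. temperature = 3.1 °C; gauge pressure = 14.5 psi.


vols = (P + 14.695)·(0.01821 + 0.09011·e^(−0.04·T))
vols = (14.5 + 14.695)·(0.01821 + 0.09011·e^(−0.04·3.1))

2.8556 volumes


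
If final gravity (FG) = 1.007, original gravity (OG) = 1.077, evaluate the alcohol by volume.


ABV = (OG − FG) · 131.25
ABV = (1.077 − 1.007) · 131.25

9.1875 % ABV


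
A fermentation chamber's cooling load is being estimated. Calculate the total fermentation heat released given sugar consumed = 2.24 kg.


Q = m_sugar · 590 kJ/kg
Q = 2.24 · 590

1321.6000 kJ


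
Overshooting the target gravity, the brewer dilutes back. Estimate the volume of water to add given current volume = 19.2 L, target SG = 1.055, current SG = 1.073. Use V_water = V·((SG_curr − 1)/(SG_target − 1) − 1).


V_water = 19.2·((1.073 − 1)/(1.055 − 1) − 1)

6.2836 L


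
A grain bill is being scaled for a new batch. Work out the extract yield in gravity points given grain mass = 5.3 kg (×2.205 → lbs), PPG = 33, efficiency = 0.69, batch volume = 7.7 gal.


points = lbs × PPG × eff / vol
lbs = 5.3 × 2.205 = 11.6865
points = 11.6865 × 33 × 0.69 / 7.7

34.5587 points


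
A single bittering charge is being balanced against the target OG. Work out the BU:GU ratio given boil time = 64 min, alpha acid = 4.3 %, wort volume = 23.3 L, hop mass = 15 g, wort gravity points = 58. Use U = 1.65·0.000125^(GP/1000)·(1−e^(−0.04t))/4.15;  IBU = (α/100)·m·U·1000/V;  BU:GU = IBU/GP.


U = 1.65·0.000125^(58/1000)·(1−e^(−0.04·64))/4.15 = 0.2178
IBU = (4.3/100)·15·0.2178·1000/23.3 = 6.0300
BU:GU = 6.0300/58

0.1040


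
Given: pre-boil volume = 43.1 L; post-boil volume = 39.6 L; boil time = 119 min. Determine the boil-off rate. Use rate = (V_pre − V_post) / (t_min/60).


rate = (43.1 − 39.6) / (119/60)

1.7647 L/hr


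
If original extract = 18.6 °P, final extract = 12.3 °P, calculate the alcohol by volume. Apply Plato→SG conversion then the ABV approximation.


SG = 259/(259 − P);  ABV = (OG − FG)·131.25
OG = 259/(259 − 18.6) = 1.0774
FG = 259/(259 − 12.3) = 1.0499
ABV = (1.0774 − 1.0499)·131.25

3.6111 % ABV


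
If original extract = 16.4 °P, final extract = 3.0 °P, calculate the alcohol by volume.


SG = 259/(259 − P);  ABV = (OG − FG)·131.25
OG = 259/(259 − 16.4) = 1.0676
FG = 259/(259 − 3.0) = 1.0117
ABV = (1.0676 − 1.0117)·131.25

7.3345 % ABV


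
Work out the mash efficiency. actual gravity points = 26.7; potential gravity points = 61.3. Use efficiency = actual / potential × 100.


efficiency = 26.7 / 61.3 × 100

43.5563 %


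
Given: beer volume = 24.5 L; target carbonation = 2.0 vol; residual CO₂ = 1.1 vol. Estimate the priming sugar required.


sugar = (target − residual)·4.0·V
sugar = (2.0 − 1.1)·4.0·24.5

88.2000 g


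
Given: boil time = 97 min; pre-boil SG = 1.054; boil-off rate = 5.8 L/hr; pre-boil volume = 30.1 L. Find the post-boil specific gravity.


V_post = V_pre − rate·(t/60);  SG_post = 1 + (SG_pre−1)·V_pre/V_post
V_post = 30.1 − 5.8·(97/60) = 20.7233
SG_post = 1 + (1.054 − 1)·30.1/20.7233

1.0784


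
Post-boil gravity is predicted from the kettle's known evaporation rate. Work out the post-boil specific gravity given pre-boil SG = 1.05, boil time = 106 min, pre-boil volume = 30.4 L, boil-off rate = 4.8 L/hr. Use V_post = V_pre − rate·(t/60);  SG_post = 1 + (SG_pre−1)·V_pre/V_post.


V_post = 30.4 − 4.8·(106/60) = 21.9200
SG_post = 1 + (1.05 − 1)·30.4/21.9200

1.0693
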